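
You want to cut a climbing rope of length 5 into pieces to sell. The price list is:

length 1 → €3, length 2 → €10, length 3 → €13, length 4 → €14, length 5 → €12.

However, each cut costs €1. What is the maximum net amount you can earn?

22

Let r[k] be the best obtainable value from length k. For each k, try every first piece i and keep the best of price[i] + r[k−i] minus the 1 cut fee when i<k.
r[1] = 3
r[2] = max(3+3-1, 10+0) = 10
r[3] = max(3+10-1, 10+3-1, 13+0) = 13
r[4] = max(3+13-1, 10+10-1, 13+3-1, 14+0) = 19
r[5] = max(3+19-1, 10+13-1, 13+10-1, 14+3-1, 12+0) = 22
One optimal plan: pieces 3 + 2 (1 cut) → €23 − €1 = €22.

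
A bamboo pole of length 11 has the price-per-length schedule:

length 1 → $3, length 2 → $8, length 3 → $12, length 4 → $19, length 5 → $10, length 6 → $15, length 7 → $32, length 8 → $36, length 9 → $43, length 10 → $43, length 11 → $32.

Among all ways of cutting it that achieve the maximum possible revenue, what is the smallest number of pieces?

2

Build r[k] bottom-up: r[k] = max over allowed piece i of (p[i] + r[k−i]).
r[1] = 3
r[2] = 8
r[3] = 12
r[4] = 19
r[5] = 22  (first piece 1, then r[4]=19)
r[6] = 27  (first piece 2, then r[4]=19)
r[7] = 32
r[8] = 38  (first piece 4, then r[4]=19)
r[9] = 43
r[10] = 46  (first piece 1, then r[9]=43)
r[11] = 51  (first piece 2, then r[9]=43)
Maximum revenue is $51.
Now minimize piece count subject to staying optimal: for each k, pieces[k] = 1 + min over i with p[i]+r[k−i]=r[k] of pieces[k−i].
pieces[8] = 2
pieces[9] = 1
pieces[10] = 2
pieces[11] = 2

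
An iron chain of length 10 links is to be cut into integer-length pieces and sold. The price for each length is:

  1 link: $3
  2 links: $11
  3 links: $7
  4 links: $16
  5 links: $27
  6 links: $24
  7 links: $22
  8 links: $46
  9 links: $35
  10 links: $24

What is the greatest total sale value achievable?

57

Build best[k] bottom-up: best[k] = max over allowed piece i of (p[i] + best[k−i]).
best[1] = 3
best[2] = max(3+3, 11+0) = 11
best[3] = max(3+11, 11+3, 7+0) = 14
best[4] = max(3+14, 11+11, 7+3, 16+0) = 22
best[5] = max(3+22, 11+14, 7+11, 16+3, 27+0) = 27
best[6] = max(3+27, 11+22, 7+14, 16+11, 27+3, 24+0) = 33
best[7] = max(3+33, 11+27, 7+22, …, 24+3, 22+0) = 38
best[8] = max(3+38, 11+33, 7+27, …, 22+3, 46+0) = 46
best[9] = max(3+46, 11+38, 7+33, …, 46+3, 35+0) = 49
best[10] = max(3+49, 11+46, 7+38, …, 35+3, 24+0) = 57
One optimal cutting: 8 + 2 → $46 + $11 = $57.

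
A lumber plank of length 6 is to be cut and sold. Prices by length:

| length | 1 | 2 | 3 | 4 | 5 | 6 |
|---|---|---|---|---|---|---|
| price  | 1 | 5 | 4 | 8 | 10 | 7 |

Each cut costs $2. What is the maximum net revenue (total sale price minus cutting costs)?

11

Let v[k] be the best obtainable value from length k. For each k, try every first piece i and keep the best of price[i] + v[k−i] minus the 2 cut fee when i<k.
v[1] = 1
v[2] = 5
v[3] = 4  (first piece 1, then v[2]=5)
v[4] = 8  (first piece 2, then v[2]=5)
v[5] = 10
v[6] = 11  (first piece 2, then v[4]=8)
One optimal plan: pieces 2 + 2 + 2 (2 cuts) → $15 − $4 = $11.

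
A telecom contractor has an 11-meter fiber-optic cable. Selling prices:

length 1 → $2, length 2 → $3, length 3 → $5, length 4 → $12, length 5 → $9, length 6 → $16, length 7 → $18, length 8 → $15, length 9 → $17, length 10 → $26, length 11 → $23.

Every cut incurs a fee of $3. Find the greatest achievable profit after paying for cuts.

27

Build net[k] bottom-up: net[k] = max over allowed piece i of (p[i] + net[k−i]) − 3 per cut.
net[1] = 2
net[2] = 3
net[3] = 5
net[4] = 12
net[5] = 11  (first piece 1, then net[4]=12)
net[6] = 16
net[7] = 18
net[8] = 21  (first piece 4, then net[4]=12)
net[9] = 20  (first piece 1, then net[8]=21)
net[10] = 26
net[11] = 27  (first piece 4, then net[7]=18)
One optimal plan: pieces 7 + 4 (1 cut) → $30 − $3 = $27.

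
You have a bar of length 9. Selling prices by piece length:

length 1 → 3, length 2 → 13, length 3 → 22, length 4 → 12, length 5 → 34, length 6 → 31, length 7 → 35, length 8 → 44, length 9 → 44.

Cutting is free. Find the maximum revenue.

Consider every possible first cut. r[k] is the best of p[i]+r[k−i] over all sellable i≤k.
r[1] = 3
r[2] = 13
r[3] = 22
r[4] = 26  (first piece 2, then r[2]=13)
r[5] = 35  (first piece 2, then r[3]=22)
r[6] = 44  (first piece 3, then r[3]=22)
r[7] = 48  (first piece 2, then r[5]=35)
r[8] = 57  (first piece 2, then r[6]=44)
r[9] = 66  (first piece 3, then r[6]=44)
One optimal cutting: 3 + 3 + 3 → 22 + 22 + 22 = 66.

66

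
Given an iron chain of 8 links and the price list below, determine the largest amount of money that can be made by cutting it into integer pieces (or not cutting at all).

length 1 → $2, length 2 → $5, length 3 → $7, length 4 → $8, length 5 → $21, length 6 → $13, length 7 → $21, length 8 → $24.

Let v[k] be the best obtainable value from length k. For each k, try every first piece i and keep the best of price[i] + v[k−i].
v[1] = 2
v[2] = 5
v[3] = 7  (first piece 1, then v[2]=5)
v[4] = 10  (first piece 2, then v[2]=5)
v[5] = 21
v[6] = 23  (first piece 1, then v[5]=21)
v[7] = 26  (first piece 2, then v[5]=21)
v[8] = 28  (first piece 1, then v[7]=26)
One optimal cutting: 5 + 2 + 1 → $21 + $5 + $2 = $28.

28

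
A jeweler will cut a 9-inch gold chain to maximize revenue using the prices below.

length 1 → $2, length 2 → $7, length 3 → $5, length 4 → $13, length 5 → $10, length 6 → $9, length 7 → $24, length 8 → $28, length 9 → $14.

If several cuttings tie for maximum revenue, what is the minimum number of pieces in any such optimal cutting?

2

Build r[k] bottom-up: r[k] = max over allowed piece i of (p[i] + r[k−i]).
r[1] = 2
r[2] = 7
r[3] = 9  (first piece 1, then r[2]=7)
r[4] = 14  (first piece 2, then r[2]=7)
r[5] = 16  (first piece 1, then r[4]=14)
r[6] = 21  (first piece 2, then r[4]=14)
r[7] = 24
r[8] = 28  (first piece 2, then r[6]=21)
r[9] = 31  (first piece 2, then r[7]=24)
Maximum revenue is $31.
Now minimize piece count subject to staying optimal: for each k, pieces[k] = 1 + min over i with p[i]+r[k−i]=r[k] of pieces[k−i].
pieces[6] = 3
pieces[7] = 1
pieces[8] = 1
pieces[9] = 2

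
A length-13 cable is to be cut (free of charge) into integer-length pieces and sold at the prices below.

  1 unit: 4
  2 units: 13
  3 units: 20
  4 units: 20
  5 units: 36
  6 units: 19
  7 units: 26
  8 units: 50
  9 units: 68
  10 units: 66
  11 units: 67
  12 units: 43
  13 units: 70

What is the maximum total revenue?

94

Consider every possible first cut. v[k] is the best of p[i]+v[k−i] over all sellable i≤k.
v[1] = 4
v[2] = max(4+4, 13+0) = 13
v[3] = max(4+13, 13+4, 20+0) = 20
v[4] = max(4+20, 13+13, 20+4, 20+0) = 26
v[5] = max(4+26, 13+20, 20+13, 20+4, 36+0) = 36
v[6] = max(4+36, 13+26, 20+20, 20+13, 36+4, 19+0) = 40
v[7] = max(4+40, 13+36, 20+26, …, 19+4, 26+0) = 49
v[8] = max(4+49, 13+40, 20+36, …, 26+4, 50+0) = 56
v[9] = max(4+56, 13+49, 20+40, …, 50+4, 68+0) = 68
v[10] = max(4+68, 13+56, 20+49, …, 68+4, 66+0) = 72
v[11] = max(4+72, 13+68, 20+56, …, 66+4, 67+0) = 81
v[12] = max(4+81, 13+72, 20+68, …, 67+4, 43+0) = 88
v[13] = max(4+88, 13+81, 20+72, …, 43+4, 70+0) = 94
One optimal cutting: 9 + 2 + 2 → 68 + 13 + 13 = 94.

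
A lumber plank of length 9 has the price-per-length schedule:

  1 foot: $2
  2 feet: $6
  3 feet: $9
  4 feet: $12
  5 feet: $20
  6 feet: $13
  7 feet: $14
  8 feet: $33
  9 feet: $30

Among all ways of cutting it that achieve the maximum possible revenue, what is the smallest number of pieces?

2

Consider every possible first cut. r[k] is the best of p[i]+r[k−i] over all sellable i≤k.
r[1] = 2
r[2] = max(2+2, 6+0) = 6
r[3] = max(2+6, 6+2, 9+0) = 9
r[4] = max(2+9, 6+6, 9+2, 12+0) = 12
r[5] = max(2+12, 6+9, 9+6, 12+2, 20+0) = 20
r[6] = max(2+20, 6+12, 9+9, 12+6, 20+2, 13+0) = 22
r[7] = max(2+22, 6+20, 9+12, …, 13+2, 14+0) = 26
r[8] = max(2+26, 6+22, 9+20, …, 14+2, 33+0) = 33
r[9] = max(2+33, 6+26, 9+22, …, 33+2, 30+0) = 35
Maximum revenue is $35.
Now minimize piece count subject to staying optimal: for each k, pieces[k] = 1 + min over i with p[i]+r[k−i]=r[k] of pieces[k−i].
pieces[6] = 2
pieces[7] = 2
pieces[8] = 1
pieces[9] = 2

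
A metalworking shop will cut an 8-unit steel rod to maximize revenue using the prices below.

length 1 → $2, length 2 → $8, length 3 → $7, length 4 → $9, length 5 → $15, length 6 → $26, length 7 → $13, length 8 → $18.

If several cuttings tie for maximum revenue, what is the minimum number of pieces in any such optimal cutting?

2

Build r[k] bottom-up: r[k] = max over allowed piece i of (p[i] + r[k−i]).
r[1] = 2
r[2] = 8
r[3] = 10  (first piece 1, then r[2]=8)
r[4] = 16  (first piece 2, then r[2]=8)
r[5] = 18  (first piece 1, then r[4]=16)
r[6] = 26
r[7] = 28  (first piece 1, then r[6]=26)
r[8] = 34  (first piece 2, then r[6]=26)
Maximum revenue is $34.
Now minimize piece count subject to staying optimal: for each k, pieces[k] = 1 + min over i with p[i]+r[k−i]=r[k] of pieces[k−i].
pieces[5] = 3
pieces[6] = 1
pieces[7] = 2
pieces[8] = 2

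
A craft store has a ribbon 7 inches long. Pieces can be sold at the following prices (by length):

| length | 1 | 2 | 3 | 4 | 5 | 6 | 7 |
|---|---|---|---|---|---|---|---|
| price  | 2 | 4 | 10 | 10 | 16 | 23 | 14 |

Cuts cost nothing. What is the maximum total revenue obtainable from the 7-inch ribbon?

Build r[k] bottom-up: r[k] = max over allowed piece i of (p[i] + r[k−i]).
r[1] = 2
r[2] = max(2+2, 4+0) = 4
r[3] = max(2+4, 4+2, 10+0) = 10
r[4] = max(2+10, 4+4, 10+2, 10+0) = 12
r[5] = max(2+12, 4+10, 10+4, 10+2, 16+0) = 16
r[6] = max(2+16, 4+12, 10+10, 10+4, 16+2, 23+0) = 23
r[7] = max(2+23, 4+16, 10+12, …, 23+2, 14+0) = 25
One optimal cutting: 6 + 1 → ¢23 + ¢2 = ¢25.

25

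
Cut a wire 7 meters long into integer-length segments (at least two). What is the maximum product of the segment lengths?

12

Fill P[k] for k=2..7: at each k try every first piece i and multiply by the better of (k−i) uncut or P[k−i].
P[2] = 1·max(1,0) = 1·1 = 1
P[3] = max(1·2, 2·1) = 2
P[4] = max(1·3, 2·2, 3·1) = 4
P[5] = max(1·4, 2·3, 3·2, 4·1) = 6
P[6] = max(1·6, 2·4, 3·3, 4·2, 5·1) = 9
P[7] = max(1·9, 2·6, 3·4, 4·3, 5·2, 6·1) = 12
One optimal split: 3 + 2 + 2; product 3·2·2 = 12.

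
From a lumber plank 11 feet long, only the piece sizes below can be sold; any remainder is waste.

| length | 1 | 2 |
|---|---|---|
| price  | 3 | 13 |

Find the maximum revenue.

Build f[k] bottom-up: f[k] = max over allowed piece i of (p[i] + f[k−i]).
f[1] = 3
f[2] = max(3+3, 13+0) = 13
f[3] = max(3+13, 13+3) = 16
f[4] = max(3+16, 13+13) = 26
f[5] = max(3+26, 13+16) = 29
f[6] = max(3+29, 13+26) = 39
f[7] = max(3+39, 13+29) = 42
f[8] = max(3+42, 13+39) = 52
f[9] = max(3+52, 13+42) = 55
f[10] = max(3+55, 13+52) = 65
f[11] = max(3+65, 13+55) = 68
One optimal cutting: 2 + 2 + 2 + 2 + 2 + 1 → $68.

68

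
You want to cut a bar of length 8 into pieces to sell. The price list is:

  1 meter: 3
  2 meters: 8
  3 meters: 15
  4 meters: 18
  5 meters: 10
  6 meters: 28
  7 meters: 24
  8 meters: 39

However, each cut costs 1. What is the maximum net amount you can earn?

Let v[k] be the best obtainable value from length k. For each k, try every first piece i and keep the best of price[i] + v[k−i] minus the 1 cut fee when i<k.
v[1] = 3
v[2] = max(3+3-1, 8+0) = 8
v[3] = max(3+8-1, 8+3-1, 15+0) = 15
v[4] = max(3+15-1, 8+8-1, 15+3-1, 18+0) = 18
v[5] = max(3+18-1, 8+15-1, 15+8-1, 18+3-1, 10+0) = 22
v[6] = max(3+22-1, 8+18-1, 15+15-1, 18+8-1, 10+3-1, 28+0) = 29
v[7] = max(3+29-1, 8+22-1, 15+18-1, …, 28+3-1, 24+0) = 32
v[8] = max(3+32-1, 8+29-1, 15+22-1, …, 24+3-1, 39+0) = 39
Best is to make no cuts and sell whole for 39.

39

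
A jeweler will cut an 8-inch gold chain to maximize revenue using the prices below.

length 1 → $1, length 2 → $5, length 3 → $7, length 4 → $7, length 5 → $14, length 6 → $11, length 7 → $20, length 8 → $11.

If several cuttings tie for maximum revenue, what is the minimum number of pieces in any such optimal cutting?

Build r[k] bottom-up: r[k] = max over allowed piece i of (p[i] + r[k−i]).
r[1] = 1
r[2] = 5
r[3] = 7
r[4] = 10  (first piece 2, then r[2]=5)
r[5] = 14
r[6] = 15  (first piece 1, then r[5]=14)
r[7] = 20
r[8] = 21  (first piece 1, then r[7]=20)
Maximum revenue is $21.
Now minimize piece count subject to staying optimal: for each k, pieces[k] = 1 + min over i with p[i]+r[k−i]=r[k] of pieces[k−i].
pieces[5] = 1
pieces[6] = 2
pieces[7] = 1
pieces[8] = 2

2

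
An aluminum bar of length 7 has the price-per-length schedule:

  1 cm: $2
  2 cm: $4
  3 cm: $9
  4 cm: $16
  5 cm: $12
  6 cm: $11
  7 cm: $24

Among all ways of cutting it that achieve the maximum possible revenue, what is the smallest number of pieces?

2

Consider every possible first cut. r[k] is the best of p[i]+r[k−i] over all sellable i≤k.
r[1] = 2
r[2] = max(2+2, 4+0) = 4
r[3] = max(2+4, 4+2, 9+0) = 9
r[4] = max(2+9, 4+4, 9+2, 16+0) = 16
r[5] = max(2+16, 4+9, 9+4, 16+2, 12+0) = 18
r[6] = max(2+18, 4+16, 9+9, 16+4, 12+2, 11+0) = 20
r[7] = max(2+20, 4+18, 9+16, …, 11+2, 24+0) = 25
Maximum revenue is $25.
Now minimize piece count subject to staying optimal: for each k, pieces[k] = 1 + min over i with p[i]+r[k−i]=r[k] of pieces[k−i].
pieces[4] = 1
pieces[5] = 2
pieces[6] = 2
pieces[7] = 2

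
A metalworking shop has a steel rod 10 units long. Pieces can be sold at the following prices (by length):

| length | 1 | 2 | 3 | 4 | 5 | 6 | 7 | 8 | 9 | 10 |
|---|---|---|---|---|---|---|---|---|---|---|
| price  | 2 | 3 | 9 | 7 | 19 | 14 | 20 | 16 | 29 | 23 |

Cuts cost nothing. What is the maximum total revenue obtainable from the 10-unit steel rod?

38

Consider every possible first cut. r[k] is the best of p[i]+r[k−i] over all sellable i≤k.
r[1] = 2
r[2] = max(2+2, 3+0) = 4
r[3] = max(2+4, 3+2, 9+0) = 9
r[4] = max(2+9, 3+4, 9+2, 7+0) = 11
r[5] = max(2+11, 3+9, 9+4, 7+2, 19+0) = 19
r[6] = max(2+19, 3+11, 9+9, 7+4, 19+2, 14+0) = 21
r[7] = max(2+21, 3+19, 9+11, …, 14+2, 20+0) = 23
r[8] = max(2+23, 3+21, 9+19, …, 20+2, 16+0) = 28
r[9] = max(2+28, 3+23, 9+21, …, 16+2, 29+0) = 30
r[10] = max(2+30, 3+28, 9+23, …, 29+2, 23+0) = 38
One optimal cutting: 5 + 5 → $19 + $19 = $38.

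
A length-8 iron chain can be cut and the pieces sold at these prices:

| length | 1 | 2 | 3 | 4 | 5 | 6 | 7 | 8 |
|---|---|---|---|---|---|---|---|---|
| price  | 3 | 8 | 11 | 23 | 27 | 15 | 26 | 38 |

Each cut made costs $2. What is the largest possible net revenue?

44

Build r[k] bottom-up: r[k] = max over allowed piece i of (p[i] + r[k−i]) − 2 per cut.
r[1] = 3
r[2] = max(3+3-2, 8+0) = 8
r[3] = max(3+8-2, 8+3-2, 11+0) = 11
r[4] = max(3+11-2, 8+8-2, 11+3-2, 23+0) = 23
r[5] = max(3+23-2, 8+11-2, 11+8-2, 23+3-2, 27+0) = 27
r[6] = max(3+27-2, 8+23-2, 11+11-2, 23+8-2, 27+3-2, 15+0) = 29
r[7] = max(3+29-2, 8+27-2, 11+23-2, …, 15+3-2, 26+0) = 33
r[8] = max(3+33-2, 8+29-2, 11+27-2, …, 26+3-2, 38+0) = 44
One optimal plan: pieces 4 + 4 (1 cut) → $46 − $2 = $44.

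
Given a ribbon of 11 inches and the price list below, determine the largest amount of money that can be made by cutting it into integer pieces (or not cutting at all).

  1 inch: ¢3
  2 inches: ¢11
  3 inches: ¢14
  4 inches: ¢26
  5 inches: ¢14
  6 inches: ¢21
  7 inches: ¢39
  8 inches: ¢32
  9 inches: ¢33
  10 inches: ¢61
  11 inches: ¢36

66

Build v[k] bottom-up: v[k] = max over allowed piece i of (p[i] + v[k−i]).
v[1] = 3
v[2] = 11
v[3] = 14  (first piece 1, then v[2]=11)
v[4] = 26
v[5] = 29  (first piece 1, then v[4]=26)
v[6] = 37  (first piece 2, then v[4]=26)
v[7] = 40  (first piece 1, then v[6]=37)
v[8] = 52  (first piece 4, then v[4]=26)
v[9] = 55  (first piece 1, then v[8]=52)
v[10] = 63  (first piece 2, then v[8]=52)
v[11] = 66  (first piece 1, then v[10]=63)
One optimal cutting: 4 + 4 + 2 + 1 → ¢26 + ¢26 + ¢11 + ¢3 = ¢66.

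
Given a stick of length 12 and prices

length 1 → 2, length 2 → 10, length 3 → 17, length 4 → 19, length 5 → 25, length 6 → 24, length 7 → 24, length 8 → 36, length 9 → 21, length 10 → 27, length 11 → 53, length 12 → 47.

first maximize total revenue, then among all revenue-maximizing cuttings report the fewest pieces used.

4

Let r[k] be the best obtainable value from length k. For each k, try every first piece i and keep the best of price[i] + r[k−i].
r[1] = 2
r[2] = 10
r[3] = 17
r[4] = 20  (first piece 2, then r[2]=10)
r[5] = 27  (first piece 2, then r[3]=17)
r[6] = 34  (first piece 3, then r[3]=17)
r[7] = 37  (first piece 2, then r[5]=27)
r[8] = 44  (first piece 2, then r[6]=34)
r[9] = 51  (first piece 3, then r[6]=34)
r[10] = 54  (first piece 2, then r[8]=44)
r[11] = 61  (first piece 2, then r[9]=51)
r[12] = 68  (first piece 3, then r[9]=51)
Maximum revenue is 68.
Now minimize piece count subject to staying optimal: for each k, pieces[k] = 1 + min over i with p[i]+r[k−i]=r[k] of pieces[k−i].
pieces[9] = 3
pieces[10] = 4
pieces[11] = 4
pieces[12] = 4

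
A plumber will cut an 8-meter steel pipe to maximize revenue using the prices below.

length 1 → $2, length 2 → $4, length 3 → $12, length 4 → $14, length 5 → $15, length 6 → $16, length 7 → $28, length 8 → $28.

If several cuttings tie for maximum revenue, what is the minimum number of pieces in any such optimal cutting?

2

Let r[k] be the best obtainable value from length k. For each k, try every first piece i and keep the best of price[i] + r[k−i].
r[1] = 2
r[2] = max(2+2, 4+0) = 4
r[3] = max(2+4, 4+2, 12+0) = 12
r[4] = max(2+12, 4+4, 12+2, 14+0) = 14
r[5] = max(2+14, 4+12, 12+4, 14+2, 15+0) = 16
r[6] = max(2+16, 4+14, 12+12, 14+4, 15+2, 16+0) = 24
r[7] = max(2+24, 4+16, 12+14, …, 16+2, 28+0) = 28
r[8] = max(2+28, 4+24, 12+16, …, 28+2, 28+0) = 30
Maximum revenue is $30.
Now minimize piece count subject to staying optimal: for each k, pieces[k] = 1 + min over i with p[i]+r[k−i]=r[k] of pieces[k−i].
pieces[5] = 2
pieces[6] = 2
pieces[7] = 1
pieces[8] = 2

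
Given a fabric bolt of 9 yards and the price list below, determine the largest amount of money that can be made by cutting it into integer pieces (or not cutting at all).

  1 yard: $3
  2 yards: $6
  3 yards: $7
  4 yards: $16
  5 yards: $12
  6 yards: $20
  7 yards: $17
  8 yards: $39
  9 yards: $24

Let R[k] be the best obtainable value from length k. For each k, try every first piece i and keep the best of price[i] + R[k−i].
R[1] = 3
R[2] = max(3+3, 6+0) = 6
R[3] = max(3+6, 6+3, 7+0) = 9
R[4] = max(3+9, 6+6, 7+3, 16+0) = 16
R[5] = max(3+16, 6+9, 7+6, 16+3, 12+0) = 19
R[6] = max(3+19, 6+16, 7+9, 16+6, 12+3, 20+0) = 22
R[7] = max(3+22, 6+19, 7+16, …, 20+3, 17+0) = 25
R[8] = max(3+25, 6+22, 7+19, …, 17+3, 39+0) = 39
R[9] = max(3+39, 6+25, 7+22, …, 39+3, 24+0) = 42
One optimal cutting: 8 + 1 → $39 + $3 = $42.

42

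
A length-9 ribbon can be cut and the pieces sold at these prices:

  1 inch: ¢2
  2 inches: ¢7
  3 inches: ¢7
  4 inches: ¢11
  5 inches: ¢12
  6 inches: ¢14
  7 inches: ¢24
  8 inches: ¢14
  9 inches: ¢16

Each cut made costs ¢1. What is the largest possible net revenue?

Consider every possible first cut. net[k] is the best of p[i]+net[k−i] over all sellable i≤k, charging 1 whenever i<k.
net[1] = 2
net[2] = max(2+2-1, 7+0) = 7
net[3] = max(2+7-1, 7+2-1, 7+0) = 8
net[4] = max(2+8-1, 7+7-1, 7+2-1, 11+0) = 13
net[5] = max(2+13-1, 7+8-1, 7+7-1, 11+2-1, 12+0) = 14
net[6] = max(2+14-1, 7+13-1, 7+8-1, 11+7-1, 12+2-1, 14+0) = 19
net[7] = max(2+19-1, 7+14-1, 7+13-1, …, 14+2-1, 24+0) = 24
net[8] = max(2+24-1, 7+19-1, 7+14-1, …, 24+2-1, 14+0) = 25
net[9] = max(2+25-1, 7+24-1, 7+19-1, …, 14+2-1, 16+0) = 30
One optimal plan: pieces 7 + 2 (1 cut) → ¢31 − ¢1 = ¢30.

30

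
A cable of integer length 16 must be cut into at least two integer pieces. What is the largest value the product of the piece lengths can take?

Define prod[k] = max over 1≤i<k of i · max(k−i, prod[k−i]); the inner max lets the remainder stay uncut if that's better.
Small cases: prod[2]=1, prod[3]=2, prod[4]=4, prod[5]=6, prod[6]=9, prod[7]=12, prod[8]=18, prod[9]=27.
prod[10] = 2·max(8,18) = 2·18 = 36
prod[11] = 2·max(9,27) = 2·27 = 54
prod[12] = 3·max(9,27) = 3·27 = 81
prod[13] = 2·max(11,54) = 2·54 = 108
prod[14] = 2·max(12,81) = 2·81 = 162
prod[15] = 3·max(12,81) = 3·81 = 243
prod[16] = 2·max(14,162) = 2·162 = 324
One optimal split: 3 + 3 + 3 + 3 + 2 + 2; product 3·3·3·3·2·2 = 324.

324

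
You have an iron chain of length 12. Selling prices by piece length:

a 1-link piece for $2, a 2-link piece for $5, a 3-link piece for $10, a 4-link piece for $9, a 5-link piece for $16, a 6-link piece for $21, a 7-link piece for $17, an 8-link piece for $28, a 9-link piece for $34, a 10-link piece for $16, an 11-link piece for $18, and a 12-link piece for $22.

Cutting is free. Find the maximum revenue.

44

Consider every possible first cut. best[k] is the best of p[i]+best[k−i] over all sellable i≤k.
best[1] = 2
best[2] = max(2+2, 5+0) = 5
best[3] = max(2+5, 5+2, 10+0) = 10
best[4] = max(2+10, 5+5, 10+2, 9+0) = 12
best[5] = max(2+12, 5+10, 10+5, 9+2, 16+0) = 16
best[6] = max(2+16, 5+12, 10+10, 9+5, 16+2, 21+0) = 21
best[7] = max(2+21, 5+16, 10+12, …, 21+2, 17+0) = 23
best[8] = max(2+23, 5+21, 10+16, …, 17+2, 28+0) = 28
best[9] = max(2+28, 5+23, 10+21, …, 28+2, 34+0) = 34
best[10] = max(2+34, 5+28, 10+23, …, 34+2, 16+0) = 36
best[11] = max(2+36, 5+34, 10+28, …, 16+2, 18+0) = 39
best[12] = max(2+39, 5+36, 10+34, …, 18+2, 22+0) = 44
One optimal cutting: 9 + 3 → $34 + $10 = $44.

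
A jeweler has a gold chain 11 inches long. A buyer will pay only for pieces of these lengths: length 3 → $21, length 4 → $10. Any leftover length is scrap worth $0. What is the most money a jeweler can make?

63

Build f[k] bottom-up: f[k] = max over allowed piece i of (p[i] + f[k−i]).
f[1] = 0
f[2] = 0
f[3] = 21
f[4] = max(21+0, 10+0) = 21
f[5] = max(21+0, 10+0) = 21
f[6] = max(21+21, 10+0) = 42
f[7] = max(21+21, 10+21) = 42
f[8] = max(21+21, 10+21) = 42
f[9] = max(21+42, 10+21) = 63
f[10] = max(21+42, 10+42) = 63
f[11] = max(21+42, 10+42) = 63
One optimal cutting: pieces 3 + 3 + 3 with 2 inches of scrap → $63.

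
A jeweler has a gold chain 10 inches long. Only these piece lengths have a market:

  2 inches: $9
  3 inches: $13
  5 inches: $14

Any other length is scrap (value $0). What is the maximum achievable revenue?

45

Consider every possible first cut. f[k] is the best of p[i]+f[k−i] over all sellable i≤k.
f[1] = 0
f[2] = 9
f[3] = 13
f[4] = 18  (first piece 2, then f[2]=9)
f[5] = 22  (first piece 2, then f[3]=13)
f[6] = 27  (first piece 2, then f[4]=18)
f[7] = 31  (first piece 2, then f[5]=22)
f[8] = 36  (first piece 2, then f[6]=27)
f[9] = 40  (first piece 2, then f[7]=31)
f[10] = 45  (first piece 2, then f[8]=36)
One optimal cutting: 2 + 2 + 2 + 2 + 2 → $45.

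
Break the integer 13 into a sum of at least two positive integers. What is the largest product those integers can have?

Let g[k] be the best product for length k (with at least one cut). For each first piece i, the rest contributes max(k−i, g[k−i]).
g[2] = 1·max(1,0) = 1·1 = 1
g[3] = max(1·2, 2·1) = 2
g[4] = max(1·3, 2·2, 3·1) = 4
g[5] = max(1·4, 2·3, 3·2, 4·1) = 6
g[6] = max(1·6, 2·4, 3·3, 4·2, 5·1) = 9
g[7] = max(1·9, 2·6, 3·4, 4·3, 5·2, 6·1) = 12
g[8] = max(1·12, 2·9, 3·6, …, 6·2, 7·1) = 18
g[9] = max(1·18, 2·12, 3·9, …, 7·2, 8·1) = 27
g[10] = max(1·27, 2·18, 3·12, …, 8·2, 9·1) = 36
g[11] = max(1·36, 2·27, 3·18, …, 9·2, 10·1) = 54
g[12] = max(1·54, 2·36, 3·27, …, 10·2, 11·1) = 81
g[13] = max(1·81, 2·54, 3·36, …, 11·2, 12·1) = 108
One optimal split: 3 + 3 + 3 + 2 + 2; product 3·3·3·2·2 = 108.

108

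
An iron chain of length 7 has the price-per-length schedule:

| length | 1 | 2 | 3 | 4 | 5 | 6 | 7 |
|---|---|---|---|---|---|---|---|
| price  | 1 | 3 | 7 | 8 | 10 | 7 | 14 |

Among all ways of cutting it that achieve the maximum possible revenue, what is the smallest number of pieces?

Build r[k] bottom-up: r[k] = max over allowed piece i of (p[i] + r[k−i]).
r[1] = 1
r[2] = 3
r[3] = 7
r[4] = 8  (first piece 1, then r[3]=7)
r[5] = 10  (first piece 2, then r[3]=7)
r[6] = 14  (first piece 3, then r[3]=7)
r[7] = 15  (first piece 1, then r[6]=14)
Maximum revenue is $15.
Now minimize piece count subject to staying optimal: for each k, pieces[k] = 1 + min over i with p[i]+r[k−i]=r[k] of pieces[k−i].
pieces[4] = 1
pieces[5] = 1
pieces[6] = 2
pieces[7] = 2

2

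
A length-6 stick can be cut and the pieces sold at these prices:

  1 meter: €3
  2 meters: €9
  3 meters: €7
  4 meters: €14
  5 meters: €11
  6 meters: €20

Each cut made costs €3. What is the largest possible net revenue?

21

Build net[k] bottom-up: net[k] = max over allowed piece i of (p[i] + net[k−i]) − 3 per cut.
net[1] = 3
net[2] = 9
net[3] = 9  (first piece 1, then net[2]=9)
net[4] = 15  (first piece 2, then net[2]=9)
net[5] = 15  (first piece 1, then net[4]=15)
net[6] = 21  (first piece 2, then net[4]=15)
One optimal plan: pieces 2 + 2 + 2 (2 cuts) → €27 − €6 = €21.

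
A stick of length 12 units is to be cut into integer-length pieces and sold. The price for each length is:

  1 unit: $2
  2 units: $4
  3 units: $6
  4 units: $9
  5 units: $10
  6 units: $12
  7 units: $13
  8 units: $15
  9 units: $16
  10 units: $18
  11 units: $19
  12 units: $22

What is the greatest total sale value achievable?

27

Build best[k] bottom-up: best[k] = max over allowed piece i of (p[i] + best[k−i]).
best[1] = 2
best[2] = 4  (first piece 1, then best[1]=2)
best[3] = 6  (first piece 1, then best[2]=4)
best[4] = 9
best[5] = 11  (first piece 1, then best[4]=9)
best[6] = 13  (first piece 1, then best[5]=11)
best[7] = 15  (first piece 1, then best[6]=13)
best[8] = 18  (first piece 4, then best[4]=9)
best[9] = 20  (first piece 1, then best[8]=18)
best[10] = 22  (first piece 1, then best[9]=20)
best[11] = 24  (first piece 1, then best[10]=22)
best[12] = 27  (first piece 4, then best[8]=18)
One optimal cutting: 4 + 4 + 4 → $9 + $9 + $9 = $27.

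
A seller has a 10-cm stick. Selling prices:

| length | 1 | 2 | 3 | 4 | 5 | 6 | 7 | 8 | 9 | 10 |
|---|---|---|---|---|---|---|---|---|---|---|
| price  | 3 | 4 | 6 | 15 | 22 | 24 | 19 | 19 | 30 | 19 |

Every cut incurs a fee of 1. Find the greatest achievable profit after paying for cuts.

43

Consider every possible first cut. r[k] is the best of p[i]+r[k−i] over all sellable i≤k, charging 1 whenever i<k.
r[1] = 3
r[2] = 5  (first piece 1, then r[1]=3)
r[3] = 7  (first piece 1, then r[2]=5)
r[4] = 15
r[5] = 22
r[6] = 24  (first piece 1, then r[5]=22)
r[7] = 26  (first piece 1, then r[6]=24)
r[8] = 29  (first piece 4, then r[4]=15)
r[9] = 36  (first piece 4, then r[5]=22)
r[10] = 43  (first piece 5, then r[5]=22)
One optimal plan: pieces 5 + 5 (1 cut) → 44 − 1 = 43.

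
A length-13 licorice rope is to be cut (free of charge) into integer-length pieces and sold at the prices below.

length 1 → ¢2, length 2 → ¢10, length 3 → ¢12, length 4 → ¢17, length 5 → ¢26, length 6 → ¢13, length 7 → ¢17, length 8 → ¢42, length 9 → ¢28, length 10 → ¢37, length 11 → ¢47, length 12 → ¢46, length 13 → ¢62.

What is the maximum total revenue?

68

Consider every possible first cut. best[k] is the best of p[i]+best[k−i] over all sellable i≤k.
best[1] = 2
best[2] = max(2+2, 10+0) = 10
best[3] = max(2+10, 10+2, 12+0) = 12
best[4] = max(2+12, 10+10, 12+2, 17+0) = 20
best[5] = max(2+20, 10+12, 12+10, 17+2, 26+0) = 26
best[6] = max(2+26, 10+20, 12+12, 17+10, 26+2, 13+0) = 30
best[7] = max(2+30, 10+26, 12+20, …, 13+2, 17+0) = 36
best[8] = max(2+36, 10+30, 12+26, …, 17+2, 42+0) = 42
best[9] = max(2+42, 10+36, 12+30, …, 42+2, 28+0) = 46
best[10] = max(2+46, 10+42, 12+36, …, 28+2, 37+0) = 52
best[11] = max(2+52, 10+46, 12+42, …, 37+2, 47+0) = 56
best[12] = max(2+56, 10+52, 12+46, …, 47+2, 46+0) = 62
best[13] = max(2+62, 10+56, 12+52, …, 46+2, 62+0) = 68
One optimal cutting: 8 + 5 → ¢42 + ¢26 = ¢68.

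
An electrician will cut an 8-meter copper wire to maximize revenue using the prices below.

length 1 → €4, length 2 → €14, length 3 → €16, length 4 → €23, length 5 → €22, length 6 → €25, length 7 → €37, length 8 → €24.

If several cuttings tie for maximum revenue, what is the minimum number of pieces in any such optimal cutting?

4

Let r[k] be the best obtainable value from length k. For each k, try every first piece i and keep the best of price[i] + r[k−i].
r[1] = 4
r[2] = 14
r[3] = 18  (first piece 1, then r[2]=14)
r[4] = 28  (first piece 2, then r[2]=14)
r[5] = 32  (first piece 1, then r[4]=28)
r[6] = 42  (first piece 2, then r[4]=28)
r[7] = 46  (first piece 1, then r[6]=42)
r[8] = 56  (first piece 2, then r[6]=42)
Maximum revenue is €56.
Now minimize piece count subject to staying optimal: for each k, pieces[k] = 1 + min over i with p[i]+r[k−i]=r[k] of pieces[k−i].
pieces[5] = 3
pieces[6] = 3
pieces[7] = 4
pieces[8] = 4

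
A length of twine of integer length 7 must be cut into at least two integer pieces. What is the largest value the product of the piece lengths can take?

Let m[k] be the best product for length k (with at least one cut). For each first piece i, the rest contributes max(k−i, m[k−i]).
m[2] = 1·max(1,0) = 1·1 = 1
m[3] = 1·max(2,1) = 1·2 = 2
m[4] = 2·max(2,1) = 2·2 = 4
m[5] = 2·max(3,2) = 2·3 = 6
m[6] = 3·max(3,2) = 3·3 = 9
m[7] = 2·max(5,6) = 2·6 = 12
One optimal split: 3 + 2 + 2; product 3·2·2 = 12.

12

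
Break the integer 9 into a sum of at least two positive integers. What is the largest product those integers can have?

27

Fill g[k] for k=2..9: at each k try every first piece i and multiply by the better of (k−i) uncut or g[k−i].
g[2] = 1·max(1,0) = 1·1 = 1
g[3] = 1·max(2,1) = 1·2 = 2
g[4] = 2·max(2,1) = 2·2 = 4
g[5] = 2·max(3,2) = 2·3 = 6
g[6] = 3·max(3,2) = 3·3 = 9
g[7] = 2·max(5,6) = 2·6 = 12
g[8] = 2·max(6,9) = 2·9 = 18
g[9] = 3·max(6,9) = 3·9 = 27
One optimal split: 3 + 3 + 3; product 3·3·3 = 27.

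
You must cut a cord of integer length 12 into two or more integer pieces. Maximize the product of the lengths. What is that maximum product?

81

Define m[k] = max over 1≤i<k of i · max(k−i, m[k−i]); the inner max lets the remainder stay uncut if that's better.
Small cases: m[2]=1, m[3]=2, m[4]=4.
m[5] = max(1×4, 2×3, 3×2, 4×1) = 6
m[6] = max(1×6, 2×4, 3×3, 4×2, 5×1) = 9
m[7] = max(1×9, 2×6, 3×4, 4×3, 5×2, 6×1) = 12
m[8] = max(1×12, 2×9, 3×6, …, 6×2, 7×1) = 18
m[9] = max(1×18, 2×12, 3×9, …, 7×2, 8×1) = 27
m[10] = max(1×27, 2×18, 3×12, …, 8×2, 9×1) = 36
m[11] = max(1×36, 2×27, 3×18, …, 9×2, 10×1) = 54
m[12] = max(1×54, 2×36, 3×27, …, 10×2, 11×1) = 81
One optimal split: 3 + 3 + 3 + 3; product 3×3×3×3 = 81.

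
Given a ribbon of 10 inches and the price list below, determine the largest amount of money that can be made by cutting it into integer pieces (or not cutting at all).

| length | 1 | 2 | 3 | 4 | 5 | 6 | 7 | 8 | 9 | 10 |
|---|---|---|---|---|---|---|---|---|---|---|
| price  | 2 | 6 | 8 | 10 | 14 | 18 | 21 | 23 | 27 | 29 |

Let v[k] be the best obtainable value from length k. For each k, try every first piece i and keep the best of price[i] + v[k−i].
v[1] = 2
v[2] = max(2+2, 6+0) = 6
v[3] = max(2+6, 6+2, 8+0) = 8
v[4] = max(2+8, 6+6, 8+2, 10+0) = 12
v[5] = max(2+12, 6+8, 8+6, 10+2, 14+0) = 14
v[6] = max(2+14, 6+12, 8+8, 10+6, 14+2, 18+0) = 18
v[7] = max(2+18, 6+14, 8+12, …, 18+2, 21+0) = 21
v[8] = max(2+21, 6+18, 8+14, …, 21+2, 23+0) = 24
v[9] = max(2+24, 6+21, 8+18, …, 23+2, 27+0) = 27
v[10] = max(2+27, 6+24, 8+21, …, 27+2, 29+0) = 30
One optimal cutting: 2 + 2 + 2 + 2 + 2 → ¢6 + ¢6 + ¢6 + ¢6 + ¢6 = ¢30.

30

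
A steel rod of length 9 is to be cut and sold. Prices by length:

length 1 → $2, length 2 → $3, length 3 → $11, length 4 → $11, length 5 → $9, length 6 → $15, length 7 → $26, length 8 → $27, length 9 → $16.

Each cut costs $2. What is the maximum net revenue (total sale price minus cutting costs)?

29

Consider every possible first cut. v[k] is the best of p[i]+v[k−i] over all sellable i≤k, charging 2 whenever i<k.
v[1] = 2
v[2] = max(2+2-2, 3+0) = 3
v[3] = max(2+3-2, 3+2-2, 11+0) = 11
v[4] = max(2+11-2, 3+3-2, 11+2-2, 11+0) = 11
v[5] = max(2+11-2, 3+11-2, 11+3-2, 11+2-2, 9+0) = 12
v[6] = max(2+12-2, 3+11-2, 11+11-2, 11+3-2, 9+2-2, 15+0) = 20
v[7] = max(2+20-2, 3+12-2, 11+11-2, …, 15+2-2, 26+0) = 26
v[8] = max(2+26-2, 3+20-2, 11+12-2, …, 26+2-2, 27+0) = 27
v[9] = max(2+27-2, 3+26-2, 11+20-2, …, 27+2-2, 16+0) = 29
One optimal plan: pieces 3 + 3 + 3 (2 cuts) → $33 − $4 = $29.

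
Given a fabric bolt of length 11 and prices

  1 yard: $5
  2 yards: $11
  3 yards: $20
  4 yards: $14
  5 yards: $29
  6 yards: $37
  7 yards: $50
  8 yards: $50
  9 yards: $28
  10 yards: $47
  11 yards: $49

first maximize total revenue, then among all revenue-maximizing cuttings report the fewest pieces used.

3

Let r[k] be the best obtainable value from length k. For each k, try every first piece i and keep the best of price[i] + r[k−i].
r[1] = 5
r[2] = max(5+5, 11+0) = 11
r[3] = max(5+11, 11+5, 20+0) = 20
r[4] = max(5+20, 11+11, 20+5, 14+0) = 25
r[5] = max(5+25, 11+20, 20+11, 14+5, 29+0) = 31
r[6] = max(5+31, 11+25, 20+20, 14+11, 29+5, 37+0) = 40
r[7] = max(5+40, 11+31, 20+25, …, 37+5, 50+0) = 50
r[8] = max(5+50, 11+40, 20+31, …, 50+5, 50+0) = 55
r[9] = max(5+55, 11+50, 20+40, …, 50+5, 28+0) = 61
r[10] = max(5+61, 11+55, 20+50, …, 28+5, 47+0) = 70
r[11] = max(5+70, 11+61, 20+55, …, 47+5, 49+0) = 75
Maximum revenue is $75.
Now minimize piece count subject to staying optimal: for each k, pieces[k] = 1 + min over i with p[i]+r[k−i]=r[k] of pieces[k−i].
pieces[8] = 2
pieces[9] = 2
pieces[10] = 2
pieces[11] = 3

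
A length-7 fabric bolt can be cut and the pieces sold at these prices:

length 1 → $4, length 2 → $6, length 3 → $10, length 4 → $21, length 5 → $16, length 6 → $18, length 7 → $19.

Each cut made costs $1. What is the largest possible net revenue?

30

Consider every possible first cut. v[k] is the best of p[i]+v[k−i] over all sellable i≤k, charging 1 whenever i<k.
v[1] = 4
v[2] = max(4+4-1, 6+0) = 7
v[3] = max(4+7-1, 6+4-1, 10+0) = 10
v[4] = max(4+10-1, 6+7-1, 10+4-1, 21+0) = 21
v[5] = max(4+21-1, 6+10-1, 10+7-1, 21+4-1, 16+0) = 24
v[6] = max(4+24-1, 6+21-1, 10+10-1, 21+7-1, 16+4-1, 18+0) = 27
v[7] = max(4+27-1, 6+24-1, 10+21-1, …, 18+4-1, 19+0) = 30
One optimal plan: pieces 4 + 1 + 1 + 1 (3 cuts) → $33 − $3 = $30.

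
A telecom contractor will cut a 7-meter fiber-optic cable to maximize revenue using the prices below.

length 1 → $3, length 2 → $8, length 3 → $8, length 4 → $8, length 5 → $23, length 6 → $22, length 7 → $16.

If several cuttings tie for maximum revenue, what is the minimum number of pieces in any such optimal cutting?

2

Build r[k] bottom-up: r[k] = max over allowed piece i of (p[i] + r[k−i]).
r[1] = 3
r[2] = max(3+3, 8+0) = 8
r[3] = max(3+8, 8+3, 8+0) = 11
r[4] = max(3+11, 8+8, 8+3, 8+0) = 16
r[5] = max(3+16, 8+11, 8+8, 8+3, 23+0) = 23
r[6] = max(3+23, 8+16, 8+11, 8+8, 23+3, 22+0) = 26
r[7] = max(3+26, 8+23, 8+16, …, 22+3, 16+0) = 31
Maximum revenue is $31.
Now minimize piece count subject to staying optimal: for each k, pieces[k] = 1 + min over i with p[i]+r[k−i]=r[k] of pieces[k−i].
pieces[4] = 2
pieces[5] = 1
pieces[6] = 2
pieces[7] = 2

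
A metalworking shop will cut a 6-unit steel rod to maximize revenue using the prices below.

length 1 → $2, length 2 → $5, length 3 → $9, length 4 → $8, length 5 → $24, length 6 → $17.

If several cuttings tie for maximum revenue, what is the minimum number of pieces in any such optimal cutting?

Consider every possible first cut. r[k] is the best of p[i]+r[k−i] over all sellable i≤k.
r[1] = 2
r[2] = max(2+2, 5+0) = 5
r[3] = max(2+5, 5+2, 9+0) = 9
r[4] = max(2+9, 5+5, 9+2, 8+0) = 11
r[5] = max(2+11, 5+9, 9+5, 8+2, 24+0) = 24
r[6] = max(2+24, 5+11, 9+9, 8+5, 24+2, 17+0) = 26
Maximum revenue is $26.
Now minimize piece count subject to staying optimal: for each k, pieces[k] = 1 + min over i with p[i]+r[k−i]=r[k] of pieces[k−i].
pieces[3] = 1
pieces[4] = 2
pieces[5] = 1
pieces[6] = 2

2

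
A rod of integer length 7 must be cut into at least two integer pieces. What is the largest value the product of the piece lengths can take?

12

Define f[k] = max over 1≤i<k of i · max(k−i, f[k−i]); the inner max lets the remainder stay uncut if that's better.
f[2] = 1*max(1,0) = 1*1 = 1
f[3] = max(1*2, 2*1) = 2
f[4] = max(1*3, 2*2, 3*1) = 4
f[5] = max(1*4, 2*3, 3*2, 4*1) = 6
f[6] = max(1*6, 2*4, 3*3, 4*2, 5*1) = 9
f[7] = max(1*9, 2*6, 3*4, 4*3, 5*2, 6*1) = 12
One optimal split: 3 + 2 + 2; product 3*2*2 = 12.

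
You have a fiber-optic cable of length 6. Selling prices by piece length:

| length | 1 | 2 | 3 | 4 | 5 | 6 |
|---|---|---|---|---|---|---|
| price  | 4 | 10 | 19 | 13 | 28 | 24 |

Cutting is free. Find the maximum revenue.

38

Build best[k] bottom-up: best[k] = max over allowed piece i of (p[i] + best[k−i]).
best[1] = 4
best[2] = 10
best[3] = 19
best[4] = 23  (first piece 1, then best[3]=19)
best[5] = 29  (first piece 2, then best[3]=19)
best[6] = 38  (first piece 3, then best[3]=19)
One optimal cutting: 3 + 3 → $19 + $19 = $38.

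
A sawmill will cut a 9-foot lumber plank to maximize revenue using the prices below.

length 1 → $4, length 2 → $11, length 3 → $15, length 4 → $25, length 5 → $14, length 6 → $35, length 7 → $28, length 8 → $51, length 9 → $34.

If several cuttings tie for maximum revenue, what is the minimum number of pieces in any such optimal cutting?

Build r[k] bottom-up: r[k] = max over allowed piece i of (p[i] + r[k−i]).
r[1] = 4
r[2] = 11
r[3] = 15  (first piece 1, then r[2]=11)
r[4] = 25
r[5] = 29  (first piece 1, then r[4]=25)
r[6] = 36  (first piece 2, then r[4]=25)
r[7] = 40  (first piece 1, then r[6]=36)
r[8] = 51
r[9] = 55  (first piece 1, then r[8]=51)
Maximum revenue is $55.
Now minimize piece count subject to staying optimal: for each k, pieces[k] = 1 + min over i with p[i]+r[k−i]=r[k] of pieces[k−i].
pieces[6] = 2
pieces[7] = 2
pieces[8] = 1
pieces[9] = 2

2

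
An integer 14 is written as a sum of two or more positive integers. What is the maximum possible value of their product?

Let f[k] be the best product for length k (with at least one cut). For each first piece i, the rest contributes max(k−i, f[k−i]).
f[2] = 1*max(1,0) = 1*1 = 1
f[3] = 1*max(2,1) = 1*2 = 2
f[4] = 2*max(2,1) = 2*2 = 4
f[5] = 2*max(3,2) = 2*3 = 6
f[6] = 3*max(3,2) = 3*3 = 9
f[7] = 2*max(5,6) = 2*6 = 12
f[8] = 2*max(6,9) = 2*9 = 18
f[9] = 3*max(6,9) = 3*9 = 27
f[10] = 2*max(8,18) = 2*18 = 36
f[11] = 2*max(9,27) = 2*27 = 54
f[12] = 3*max(9,27) = 3*27 = 81
f[13] = 2*max(11,54) = 2*54 = 108
f[14] = 2*max(12,81) = 2*81 = 162
One optimal split: 3 + 3 + 3 + 3 + 2; product 3*3*3*3*2 = 162.

162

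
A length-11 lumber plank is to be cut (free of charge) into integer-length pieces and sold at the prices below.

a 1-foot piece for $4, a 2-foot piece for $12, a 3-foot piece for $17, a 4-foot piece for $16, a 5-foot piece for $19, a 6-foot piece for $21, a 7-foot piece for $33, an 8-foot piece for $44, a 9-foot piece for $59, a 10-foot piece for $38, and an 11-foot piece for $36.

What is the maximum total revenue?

Consider every possible first cut. v[k] is the best of p[i]+v[k−i] over all sellable i≤k.
v[1] = 4
v[2] = 12
v[3] = 17
v[4] = 24  (first piece 2, then v[2]=12)
v[5] = 29  (first piece 2, then v[3]=17)
v[6] = 36  (first piece 2, then v[4]=24)
v[7] = 41  (first piece 2, then v[5]=29)
v[8] = 48  (first piece 2, then v[6]=36)
v[9] = 59
v[10] = 63  (first piece 1, then v[9]=59)
v[11] = 71  (first piece 2, then v[9]=59)
One optimal cutting: 9 + 2 → $59 + $12 = $71.

71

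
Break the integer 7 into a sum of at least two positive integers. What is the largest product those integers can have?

12

Define m[k] = max over 1≤i<k of i · max(k−i, m[k−i]); the inner max lets the remainder stay uncut if that's better.
m[2] = 1*max(1,0) = 1*1 = 1
m[3] = 1*max(2,1) = 1*2 = 2
m[4] = 2*max(2,1) = 2*2 = 4
m[5] = 2*max(3,2) = 2*3 = 6
m[6] = 3*max(3,2) = 3*3 = 9
m[7] = 2*max(5,6) = 2*6 = 12
One optimal split: 3 + 2 + 2; product 3*2*2 = 12.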